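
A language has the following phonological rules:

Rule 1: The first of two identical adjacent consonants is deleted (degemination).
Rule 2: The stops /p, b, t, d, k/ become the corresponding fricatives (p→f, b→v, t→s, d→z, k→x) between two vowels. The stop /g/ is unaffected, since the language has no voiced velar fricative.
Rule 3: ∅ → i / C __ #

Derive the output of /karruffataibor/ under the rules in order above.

karufasaivori

Rule 1 (degemination): /rr/ is a geminate; the first /r/ deletes. /ff/ is a geminate; the first /f/ deletes. /karruffataibor/ → karufataibor.
Rule 2 (intervocalic spirantization): /t/ is a stop between vowels /a/ and /a/, so it spirantizes to the fricative [s]. /b/ is a stop between vowels /i/ and /o/, so it spirantizes to the fricative [v]. /karufataibor/ → karufasaivor.
Rule 3 (final i-epenthesis): the form ends in the consonant /r/, so [i] is inserted word-finally. /karufasaivor/ → karufasaivori.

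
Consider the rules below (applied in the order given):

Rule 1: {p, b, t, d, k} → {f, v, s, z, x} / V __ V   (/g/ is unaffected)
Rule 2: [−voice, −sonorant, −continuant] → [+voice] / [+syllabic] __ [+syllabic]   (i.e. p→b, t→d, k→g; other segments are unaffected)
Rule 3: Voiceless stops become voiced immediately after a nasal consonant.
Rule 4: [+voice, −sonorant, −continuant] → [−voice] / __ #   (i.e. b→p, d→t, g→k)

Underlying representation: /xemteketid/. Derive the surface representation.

xemdexesit

Rule 1 (intervocalic spirantization): /k/ is a stop between vowels /e/ and /e/, so it spirantizes to the fricative [x]. /t/ is a stop between vowels /e/ and /i/, so it spirantizes to the fricative [s]. /xemteketid/ → xemtexesid.
Rule 2 (intervocalic voicing): no segment meets the environment; /xemtexesid/ is unchanged.
Rule 3 (post-nasal voicing): /t/ is a voiceless stop immediately after the nasal /m/, so it voices to [d]. /xemtexesid/ → xemdexesid.
Rule 4 (final devoicing): /d/ is a voiced stop in word-final position, so it devoices to [t]. /xemdexesid/ → xemdexesit.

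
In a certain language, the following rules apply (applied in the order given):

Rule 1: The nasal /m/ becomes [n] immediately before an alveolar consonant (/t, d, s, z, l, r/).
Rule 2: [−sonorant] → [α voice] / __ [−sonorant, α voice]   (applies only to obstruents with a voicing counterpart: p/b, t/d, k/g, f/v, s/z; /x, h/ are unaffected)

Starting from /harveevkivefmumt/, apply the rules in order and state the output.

Rule 1 (nasal place assimilation): /m/ precedes the alveolar consonant /t/, so it assimilates in place to [n]. /harveevkivefmumt/ → harveevkivefmunt.
Rule 2 (regressive voicing assimilation): /v/ precedes the voiceless obstruent /k/, so it devoices to [f] by assimilation. /harveevkivefmunt/ → harveefkivefmunt.

harveefkivefmunt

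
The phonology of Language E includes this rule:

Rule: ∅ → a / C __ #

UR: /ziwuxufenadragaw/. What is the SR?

the form ends in the consonant /w/, so [a] is inserted word-finally.
Surface form: [ziwuxufenadragawa].

ziwuxufenadragawa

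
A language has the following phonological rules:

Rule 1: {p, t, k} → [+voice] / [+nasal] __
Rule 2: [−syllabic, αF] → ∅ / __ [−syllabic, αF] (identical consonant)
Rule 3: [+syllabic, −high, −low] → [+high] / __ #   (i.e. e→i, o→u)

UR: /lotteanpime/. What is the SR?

loteanbimi

Rule 1 (post-nasal voicing): /p/ is a voiceless stop immediately after the nasal /n/, so it voices to [b]. /lotteanpime/ → lotteanbime.
Rule 2 (degemination): /tt/ is a geminate; the first /t/ deletes. /lotteanbime/ → loteanbime.
Rule 3 (final vowel raising): /e/ is a mid vowel in word-final position, so it raises to [i]. /loteanbime/ → loteanbimi.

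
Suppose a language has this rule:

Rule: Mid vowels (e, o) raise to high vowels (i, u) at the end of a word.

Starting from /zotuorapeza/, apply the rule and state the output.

No segment of /zotuorapeza/ meets the structural description of the rule, so the form surfaces unchanged.

zotuorapeza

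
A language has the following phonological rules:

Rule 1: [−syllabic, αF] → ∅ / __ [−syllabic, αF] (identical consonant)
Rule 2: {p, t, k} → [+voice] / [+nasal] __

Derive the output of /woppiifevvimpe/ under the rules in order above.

wopiifevimbe

Rule 1 (degemination): /pp/ is a geminate; the first /p/ deletes. /vv/ is a geminate; the first /v/ deletes. /woppiifevvimpe/ → wopiifevimpe.
Rule 2 (post-nasal voicing): /p/ is a voiceless stop immediately after the nasal /m/, so it voices to [b]. /wopiifevimpe/ → wopiifevimbe.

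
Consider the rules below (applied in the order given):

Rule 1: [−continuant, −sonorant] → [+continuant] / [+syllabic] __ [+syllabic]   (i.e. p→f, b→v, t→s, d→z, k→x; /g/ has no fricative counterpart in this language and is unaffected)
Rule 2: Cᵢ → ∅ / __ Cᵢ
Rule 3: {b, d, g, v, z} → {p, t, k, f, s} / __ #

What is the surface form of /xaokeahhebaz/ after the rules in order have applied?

xaoxeahevas

Rule 1 (intervocalic spirantization): /k/ is a stop between vowels /o/ and /e/, so it spirantizes to the fricative [x]. /b/ is a stop between vowels /e/ and /a/, so it spirantizes to the fricative [v]. /xaokeahhebaz/ → xaoxeahhevaz.
Rule 2 (degemination): /hh/ is a geminate; the first /h/ deletes. /xaoxeahhevaz/ → xaoxeahevaz.
Rule 3 (final devoicing): /z/ is a voiced obstruent in word-final position, so it devoices to [s]. /xaoxeahevaz/ → xaoxeahevas.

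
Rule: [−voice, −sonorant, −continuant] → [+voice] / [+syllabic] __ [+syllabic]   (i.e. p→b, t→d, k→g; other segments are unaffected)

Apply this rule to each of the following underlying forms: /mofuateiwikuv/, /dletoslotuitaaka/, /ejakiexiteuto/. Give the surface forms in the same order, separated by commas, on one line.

/mofuateiwikuv/: /t/ is a voiceless stop between vowels /a/ and /e/, so it voices to [d]. /k/ is a voiceless stop between vowels /i/ and /u/, so it voices to [g]. → [mofuadeiwiguv].
/dletoslotuitaaka/: /t/ is a voiceless stop between vowels /e/ and /o/, so it voices to [d]. /t/ is a voiceless stop between vowels /o/ and /u/, so it voices to [d]. /t/ is a voiceless stop between vowels /i/ and /a/, so it voices to [d]. /k/ is a voiceless stop between vowels /a/ and /a/, so it voices to [g]. → [dledosloduidaaga].
/ejakiexiteuto/: /k/ is a voiceless stop between vowels /a/ and /i/, so it voices to [g]. /t/ is a voiceless stop between vowels /i/ and /e/, so it voices to [d]. /t/ is a voiceless stop between vowels /u/ and /o/, so it voices to [d]. → [ejagiexideudo].

mofuadeiwiguv, dledosloduidaaga, ejagiexideudo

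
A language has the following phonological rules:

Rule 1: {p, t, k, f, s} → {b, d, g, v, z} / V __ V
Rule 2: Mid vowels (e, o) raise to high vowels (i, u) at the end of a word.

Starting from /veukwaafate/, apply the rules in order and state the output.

veukwaavadi

Rule 1 (intervocalic voicing): /f/ is a voiceless obstruent between vowels /a/ and /a/, so it voices to [v]. /t/ is a voiceless obstruent between vowels /a/ and /e/, so it voices to [d]. /veukwaafate/ → veukwaavade.
Rule 2 (final vowel raising): /e/ is a mid vowel in word-final position, so it raises to [i]. /veukwaavade/ → veukwaavadi.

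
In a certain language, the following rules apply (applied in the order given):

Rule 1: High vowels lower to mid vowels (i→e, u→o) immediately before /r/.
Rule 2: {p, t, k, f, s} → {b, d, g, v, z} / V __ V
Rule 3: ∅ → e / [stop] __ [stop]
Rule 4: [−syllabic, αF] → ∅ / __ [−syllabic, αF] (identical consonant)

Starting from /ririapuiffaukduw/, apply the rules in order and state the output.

Rule 1 (pre-rhotic lowering): /i/ is a high vowel immediately before /r/, so it lowers to [e]. /ririapuiffaukduw/ → reriapuiffaukduw.
Rule 2 (intervocalic voicing): /p/ is a voiceless obstruent between vowels /a/ and /u/, so it voices to [b]. /reriapuiffaukduw/ → reriabuiffaukduw.
Rule 3 (stop-cluster e-epenthesis): /k/ and /d/ form a stop–stop cluster, so [e] is inserted between them. /reriabuiffaukduw/ → reriabuiffaukeduw.
Rule 4 (degemination): /ff/ is a geminate; the first /f/ deletes. /reriabuiffaukeduw/ → reriabuifaukeduw.

reriabuifaukeduw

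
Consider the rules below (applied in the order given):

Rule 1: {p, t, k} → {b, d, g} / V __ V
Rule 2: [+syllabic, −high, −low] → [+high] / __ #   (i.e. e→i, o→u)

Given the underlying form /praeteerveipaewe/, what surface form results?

praedeerveibaewi

Rule 1 (intervocalic voicing): /t/ is a voiceless stop between vowels /e/ and /e/, so it voices to [d]. /p/ is a voiceless stop between vowels /i/ and /a/, so it voices to [b]. /praeteerveipaewe/ → praedeerveibaewe.
Rule 2 (final vowel raising): /e/ is a mid vowel in word-final position, so it raises to [i]. /praedeerveibaewe/ → praedeerveibaewi.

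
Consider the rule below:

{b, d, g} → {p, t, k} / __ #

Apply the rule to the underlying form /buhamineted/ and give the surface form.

Scanning /buhamineted/: /b/ at position 1 is not in the conditioning environment; /d/ is a voiced stop in word-final position, so it devoices to [t].
Result: [buhaminetet].

buhaminetet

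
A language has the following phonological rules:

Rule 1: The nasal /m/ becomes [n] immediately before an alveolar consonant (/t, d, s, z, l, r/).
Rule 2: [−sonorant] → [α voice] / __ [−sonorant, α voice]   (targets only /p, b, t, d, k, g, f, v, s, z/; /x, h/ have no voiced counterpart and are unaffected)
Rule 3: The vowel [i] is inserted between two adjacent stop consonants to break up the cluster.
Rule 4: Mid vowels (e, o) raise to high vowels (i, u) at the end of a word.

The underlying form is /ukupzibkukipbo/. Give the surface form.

ukubzipikukibibu

Rule 1 (nasal place assimilation): no segment meets the environment; /ukupzibkukipbo/ is unchanged.
Rule 2 (regressive voicing assimilation): /p/ precedes the voiced obstruent /z/, so it voices to [b] by assimilation. /b/ precedes the voiceless obstruent /k/, so it devoices to [p] by assimilation. /p/ precedes the voiced obstruent /b/, so it voices to [b] by assimilation. /ukupzibkukipbo/ → ukubzipkukibbo.
Rule 3 (stop-cluster i-epenthesis): /p/ and /k/ form a stop–stop cluster, so [i] is inserted between them. /b/ and /b/ form a stop–stop cluster, so [i] is inserted between them. /ukubzipkukibbo/ → ukubzipikukibibo.
Rule 4 (final vowel raising): /o/ is a mid vowel in word-final position, so it raises to [u]. /ukubzipikukibibo/ → ukubzipikukibibu.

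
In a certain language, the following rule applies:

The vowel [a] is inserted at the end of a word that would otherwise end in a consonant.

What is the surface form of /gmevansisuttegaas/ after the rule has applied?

gmevansisuttegaasa

the form ends in the consonant /s/, so [a] is inserted word-finally.
Surface form: [gmevansisuttegaasa].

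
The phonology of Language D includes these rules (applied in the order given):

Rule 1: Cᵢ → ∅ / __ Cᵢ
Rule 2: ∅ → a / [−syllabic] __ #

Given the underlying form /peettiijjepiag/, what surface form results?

peetiijepiaga

Rule 1 (degemination): /tt/ is a geminate; the first /t/ deletes. /jj/ is a geminate; the first /j/ deletes. /peettiijjepiag/ → peetiijepiag.
Rule 2 (final a-epenthesis): the form ends in the consonant /g/, so [a] is inserted word-finally. /peetiijepiag/ → peetiijepiaga.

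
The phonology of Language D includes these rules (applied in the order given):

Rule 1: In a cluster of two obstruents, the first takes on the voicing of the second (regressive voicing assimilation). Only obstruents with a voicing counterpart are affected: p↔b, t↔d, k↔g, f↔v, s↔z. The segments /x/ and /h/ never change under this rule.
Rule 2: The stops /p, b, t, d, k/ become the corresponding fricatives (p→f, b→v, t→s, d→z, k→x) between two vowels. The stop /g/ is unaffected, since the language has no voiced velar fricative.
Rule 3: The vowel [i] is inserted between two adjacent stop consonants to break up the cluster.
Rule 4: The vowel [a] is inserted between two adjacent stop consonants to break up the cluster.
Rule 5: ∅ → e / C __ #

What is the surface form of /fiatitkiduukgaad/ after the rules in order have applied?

fiasitikizuugigaade

Rule 1 (regressive voicing assimilation): /k/ precedes the voiced obstruent /g/, so it voices to [g] by assimilation. /fiatitkiduukgaad/ → fiatitkiduuggaad.
Rule 2 (intervocalic spirantization): /t/ is a stop between vowels /a/ and /i/, so it spirantizes to the fricative [s]. /d/ is a stop between vowels /i/ and /u/, so it spirantizes to the fricative [z]. /fiatitkiduuggaad/ → fiasitkizuuggaad.
Rule 3 (stop-cluster i-epenthesis): /t/ and /k/ form a stop–stop cluster, so [i] is inserted between them. /g/ and /g/ form a stop–stop cluster, so [i] is inserted between them. /fiasitkizuuggaad/ → fiasitikizuugigaad.
Rule 4 (stop-cluster a-epenthesis): no segment meets the environment; /fiasitikizuugigaad/ is unchanged.
Rule 5 (final e-epenthesis): the form ends in the consonant /d/, so [e] is inserted word-finally. /fiasitikizuugigaad/ → fiasitikizuugigaade.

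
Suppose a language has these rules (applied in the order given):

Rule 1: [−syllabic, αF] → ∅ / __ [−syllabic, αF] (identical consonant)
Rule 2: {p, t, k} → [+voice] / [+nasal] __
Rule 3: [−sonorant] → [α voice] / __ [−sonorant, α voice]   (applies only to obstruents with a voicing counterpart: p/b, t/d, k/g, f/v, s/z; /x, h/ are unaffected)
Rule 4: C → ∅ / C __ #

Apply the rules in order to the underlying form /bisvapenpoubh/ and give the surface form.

Rule 1 (degemination): no segment meets the environment; /bisvapenpoubh/ is unchanged.
Rule 2 (post-nasal voicing): /p/ is a voiceless stop immediately after the nasal /n/, so it voices to [b]. /bisvapenpoubh/ → bisvapenboubh.
Rule 3 (regressive voicing assimilation): /s/ precedes the voiced obstruent /v/, so it voices to [z] by assimilation. /b/ precedes the voiceless obstruent /h/, so it devoices to [p] by assimilation. /bisvapenboubh/ → bizvapenbouph.
Rule 4 (final cluster simplification): /h/ is the second consonant of a word-final cluster /ph/, so it deletes. /bizvapenbouph/ → bizvapenboup.

bizvapenboup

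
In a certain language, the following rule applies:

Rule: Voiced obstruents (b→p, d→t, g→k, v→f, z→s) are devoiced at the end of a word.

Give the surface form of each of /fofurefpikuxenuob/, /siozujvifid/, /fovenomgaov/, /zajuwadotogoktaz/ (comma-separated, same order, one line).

/fofurefpikuxenuob/: /b/ is a voiced obstruent in word-final position, so it devoices to [p]. → [fofurefpikuxenuop].
/siozujvifid/: /d/ is a voiced obstruent in word-final position, so it devoices to [t]. → [siozujvifit].
/fovenomgaov/: /v/ is a voiced obstruent in word-final position, so it devoices to [f]. → [fovenomgaof].
/zajuwadotogoktaz/: /z/ is a voiced obstruent in word-final position, so it devoices to [s]. → [zajuwadotogoktas].

fofurefpikuxenuop, siozujvifit, fovenomgaof, zajuwadotogoktas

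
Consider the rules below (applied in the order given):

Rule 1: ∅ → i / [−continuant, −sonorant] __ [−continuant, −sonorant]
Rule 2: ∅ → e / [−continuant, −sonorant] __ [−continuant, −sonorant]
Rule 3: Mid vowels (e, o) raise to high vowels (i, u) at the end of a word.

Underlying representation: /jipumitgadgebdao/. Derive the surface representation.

jipumitigadigebidau

Rule 1 (stop-cluster i-epenthesis): /t/ and /g/ form a stop–stop cluster, so [i] is inserted between them. /d/ and /g/ form a stop–stop cluster, so [i] is inserted between them. /b/ and /d/ form a stop–stop cluster, so [i] is inserted between them. /jipumitgadgebdao/ → jipumitigadigebidao.
Rule 2 (stop-cluster e-epenthesis): no segment meets the environment; /jipumitigadigebidao/ is unchanged.
Rule 3 (final vowel raising): /o/ is a mid vowel in word-final position, so it raises to [u]. /jipumitigadigebidao/ → jipumitigadigebidau.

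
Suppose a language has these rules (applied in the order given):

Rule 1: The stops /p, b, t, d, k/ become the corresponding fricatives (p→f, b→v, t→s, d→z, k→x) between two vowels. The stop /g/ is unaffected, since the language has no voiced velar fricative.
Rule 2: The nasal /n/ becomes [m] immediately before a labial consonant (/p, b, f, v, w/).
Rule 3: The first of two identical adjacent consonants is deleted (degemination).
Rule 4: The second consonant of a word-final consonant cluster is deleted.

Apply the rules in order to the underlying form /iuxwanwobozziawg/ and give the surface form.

iuxwamwovoziaw

Rule 1 (intervocalic spirantization): /b/ is a stop between vowels /o/ and /o/, so it spirantizes to the fricative [v]. /iuxwanwobozziawg/ → iuxwanwovozziawg.
Rule 2 (nasal place assimilation): /n/ precedes the labial consonant /w/, so it assimilates in place to [m]. /iuxwanwovozziawg/ → iuxwamwovozziawg.
Rule 3 (degemination): /zz/ is a geminate; the first /z/ deletes. /iuxwamwovozziawg/ → iuxwamwovoziawg.
Rule 4 (final cluster simplification): /g/ is the second consonant of a word-final cluster /wg/, so it deletes. /iuxwamwovoziawg/ → iuxwamwovoziaw.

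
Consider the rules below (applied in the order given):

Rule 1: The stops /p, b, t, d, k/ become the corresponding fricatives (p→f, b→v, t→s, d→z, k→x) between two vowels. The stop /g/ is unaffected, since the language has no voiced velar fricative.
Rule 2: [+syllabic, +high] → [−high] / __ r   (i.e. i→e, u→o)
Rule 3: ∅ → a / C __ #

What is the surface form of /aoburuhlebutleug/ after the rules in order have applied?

aovoruhlevutleuga

Rule 1 (intervocalic spirantization): /b/ is a stop between vowels /o/ and /u/, so it spirantizes to the fricative [v]. /b/ is a stop between vowels /e/ and /u/, so it spirantizes to the fricative [v]. /aoburuhlebutleug/ → aovuruhlevutleug.
Rule 2 (pre-rhotic lowering): /u/ is a high vowel immediately before /r/, so it lowers to [o]. /aovuruhlevutleug/ → aovoruhlevutleug.
Rule 3 (final a-epenthesis): the form ends in the consonant /g/, so [a] is inserted word-finally. /aovoruhlevutleug/ → aovoruhlevutleuga.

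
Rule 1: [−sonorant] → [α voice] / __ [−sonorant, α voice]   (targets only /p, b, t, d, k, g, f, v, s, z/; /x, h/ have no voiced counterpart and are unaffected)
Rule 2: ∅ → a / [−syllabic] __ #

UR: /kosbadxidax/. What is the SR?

kozbatxidaxa

Rule 1 (regressive voicing assimilation): /s/ precedes the voiced obstruent /b/, so it voices to [z] by assimilation. /d/ precedes the voiceless obstruent /x/, so it devoices to [t] by assimilation. /kosbadxidax/ → kozbatxidax.
Rule 2 (final a-epenthesis): the form ends in the consonant /x/, so [a] is inserted word-finally. /kozbatxidax/ → kozbatxidaxa.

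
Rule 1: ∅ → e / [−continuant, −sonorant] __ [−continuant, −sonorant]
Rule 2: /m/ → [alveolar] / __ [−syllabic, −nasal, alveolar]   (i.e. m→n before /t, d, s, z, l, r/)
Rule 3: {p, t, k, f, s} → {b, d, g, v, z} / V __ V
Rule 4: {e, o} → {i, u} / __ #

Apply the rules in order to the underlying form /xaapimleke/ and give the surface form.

xaabinlegi

Rule 1 (stop-cluster e-epenthesis): no segment meets the environment; /xaapimleke/ is unchanged.
Rule 2 (nasal place assimilation): /m/ precedes the alveolar consonant /l/, so it assimilates in place to [n]. /xaapimleke/ → xaapinleke.
Rule 3 (intervocalic voicing): /p/ is a voiceless obstruent between vowels /a/ and /i/, so it voices to [b]. /k/ is a voiceless obstruent between vowels /e/ and /e/, so it voices to [g]. /xaapinleke/ → xaabinlege.
Rule 4 (final vowel raising): /e/ is a mid vowel in word-final position, so it raises to [i]. /xaabinlege/ → xaabinlegi.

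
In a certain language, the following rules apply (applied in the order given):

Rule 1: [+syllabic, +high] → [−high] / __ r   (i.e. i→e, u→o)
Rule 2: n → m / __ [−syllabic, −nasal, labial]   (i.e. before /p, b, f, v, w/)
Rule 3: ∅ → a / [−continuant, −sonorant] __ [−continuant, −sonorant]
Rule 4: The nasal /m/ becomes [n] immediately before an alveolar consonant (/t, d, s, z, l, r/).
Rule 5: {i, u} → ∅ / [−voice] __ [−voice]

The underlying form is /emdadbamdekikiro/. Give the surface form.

endadabandekkero

Rule 1 (pre-rhotic lowering): /i/ is a high vowel immediately before /r/, so it lowers to [e]. /emdadbamdekikiro/ → emdadbamdekikero.
Rule 2 (nasal place assimilation): no segment meets the environment; /emdadbamdekikero/ is unchanged.
Rule 3 (stop-cluster a-epenthesis): /d/ and /b/ form a stop–stop cluster, so [a] is inserted between them. /emdadbamdekikero/ → emdadabamdekikero.
Rule 4 (nasal place assimilation): /m/ precedes the alveolar consonant /d/, so it assimilates in place to [n]. /m/ precedes the alveolar consonant /d/, so it assimilates in place to [n]. /emdadabamdekikero/ → endadabandekikero.
Rule 5 (high vowel syncope): /i/ is a high vowel flanked by voiceless consonants /k/ and /k/, so it deletes. /endadabandekikero/ → endadabandekkero.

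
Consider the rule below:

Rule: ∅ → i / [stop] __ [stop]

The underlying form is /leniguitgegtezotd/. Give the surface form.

/t/ and /g/ form a stop–stop cluster, so [i] is inserted between them.
/g/ and /t/ form a stop–stop cluster, so [i] is inserted between them.
/t/ and /d/ form a stop–stop cluster, so [i] is inserted between them.
Surface form: [leniguitigegitezotid].

leniguitigegitezotid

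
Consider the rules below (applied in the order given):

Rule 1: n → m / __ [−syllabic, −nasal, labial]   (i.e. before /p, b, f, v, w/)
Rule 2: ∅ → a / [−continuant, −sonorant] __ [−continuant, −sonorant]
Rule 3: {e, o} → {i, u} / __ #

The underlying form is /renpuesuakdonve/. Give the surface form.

Rule 1 (nasal place assimilation): /n/ precedes the labial consonant /p/, so it assimilates in place to [m]. /n/ precedes the labial consonant /v/, so it assimilates in place to [m]. /renpuesuakdonve/ → rempuesuakdomve.
Rule 2 (stop-cluster a-epenthesis): /k/ and /d/ form a stop–stop cluster, so [a] is inserted between them. /rempuesuakdomve/ → rempuesuakadomve.
Rule 3 (final vowel raising): /e/ is a mid vowel in word-final position, so it raises to [i]. /rempuesuakadomve/ → rempuesuakadomvi.

rempuesuakadomvi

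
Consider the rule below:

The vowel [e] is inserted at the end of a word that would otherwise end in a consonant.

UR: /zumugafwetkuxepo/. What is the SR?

zumugafwetkuxepo

No segment of /zumugafwetkuxepo/ meets the structural description of the rule, so the form surfaces unchanged.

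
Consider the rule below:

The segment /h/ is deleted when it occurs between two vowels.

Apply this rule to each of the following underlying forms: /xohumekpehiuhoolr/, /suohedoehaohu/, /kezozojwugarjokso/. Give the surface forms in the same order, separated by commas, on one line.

xoumekpeiuoolr, suoedoeaou, kezozojwugarjokso

/xohumekpehiuhoolr/: /h/ occurs between vowels /o/ and /u/, so it deletes. /h/ occurs between vowels /e/ and /i/, so it deletes. /h/ occurs between vowels /u/ and /o/, so it deletes. → [xoumekpeiuoolr].
/suohedoehaohu/: /h/ occurs between vowels /o/ and /e/, so it deletes. /h/ occurs between vowels /e/ and /a/, so it deletes. /h/ occurs between vowels /o/ and /u/, so it deletes. → [suoedoeaou].
/kezozojwugarjokso/: the rule's environment is not met; surfaces unchanged as [kezozojwugarjokso].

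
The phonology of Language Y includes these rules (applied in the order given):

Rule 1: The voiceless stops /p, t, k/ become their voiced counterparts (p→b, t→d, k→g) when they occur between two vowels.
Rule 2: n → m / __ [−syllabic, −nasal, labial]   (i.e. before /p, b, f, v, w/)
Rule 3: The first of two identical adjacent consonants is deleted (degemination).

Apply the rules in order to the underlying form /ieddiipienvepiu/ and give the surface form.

Rule 1 (intervocalic voicing): /p/ is a voiceless stop between vowels /i/ and /i/, so it voices to [b]. /p/ is a voiceless stop between vowels /e/ and /i/, so it voices to [b]. /ieddiipienvepiu/ → ieddiibienvebiu.
Rule 2 (nasal place assimilation): /n/ precedes the labial consonant /v/, so it assimilates in place to [m]. /ieddiibienvebiu/ → ieddiibiemvebiu.
Rule 3 (degemination): /dd/ is a geminate; the first /d/ deletes. /ieddiibiemvebiu/ → iediibiemvebiu.

iediibiemvebiu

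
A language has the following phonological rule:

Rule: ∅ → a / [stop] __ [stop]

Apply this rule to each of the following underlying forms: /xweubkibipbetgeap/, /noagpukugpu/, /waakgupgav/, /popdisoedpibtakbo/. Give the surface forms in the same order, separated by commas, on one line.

xweubakibipabetageap, noagapukugapu, waakagupagav, popadisoedapibatakabo

/xweubkibipbetgeap/: /b/ and /k/ form a stop–stop cluster, so [a] is inserted between them. /p/ and /b/ form a stop–stop cluster, so [a] is inserted between them. /t/ and /g/ form a stop–stop cluster, so [a] is inserted between them. → [xweubakibipabetageap].
/noagpukugpu/: /g/ and /p/ form a stop–stop cluster, so [a] is inserted between them. /g/ and /p/ form a stop–stop cluster, so [a] is inserted between them. → [noagapukugapu].
/waakgupgav/: /k/ and /g/ form a stop–stop cluster, so [a] is inserted between them. /p/ and /g/ form a stop–stop cluster, so [a] is inserted between them. → [waakagupagav].
/popdisoedpibtakbo/: /p/ and /d/ form a stop–stop cluster, so [a] is inserted between them. /d/ and /p/ form a stop–stop cluster, so [a] is inserted between them. /b/ and /t/ form a stop–stop cluster, so [a] is inserted between them. /k/ and /b/ form a stop–stop cluster, so [a] is inserted between them. → [popadisoedapibatakabo].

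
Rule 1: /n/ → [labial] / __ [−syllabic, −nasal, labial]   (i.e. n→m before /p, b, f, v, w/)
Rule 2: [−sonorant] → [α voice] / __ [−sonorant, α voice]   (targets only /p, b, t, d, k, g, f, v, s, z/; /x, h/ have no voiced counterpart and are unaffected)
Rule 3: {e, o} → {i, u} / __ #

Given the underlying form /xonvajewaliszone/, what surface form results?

Rule 1 (nasal place assimilation): /n/ precedes the labial consonant /v/, so it assimilates in place to [m]. /xonvajewaliszone/ → xomvajewaliszone.
Rule 2 (regressive voicing assimilation): /s/ precedes the voiced obstruent /z/, so it voices to [z] by assimilation. /xomvajewaliszone/ → xomvajewalizzone.
Rule 3 (final vowel raising): /e/ is a mid vowel in word-final position, so it raises to [i]. /xomvajewalizzone/ → xomvajewalizzoni.

xomvajewalizzoni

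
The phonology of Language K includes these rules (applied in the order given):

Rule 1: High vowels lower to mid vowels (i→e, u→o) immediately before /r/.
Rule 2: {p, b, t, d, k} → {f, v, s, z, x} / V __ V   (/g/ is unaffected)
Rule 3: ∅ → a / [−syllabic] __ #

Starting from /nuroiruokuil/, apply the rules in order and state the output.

Rule 1 (pre-rhotic lowering): /u/ is a high vowel immediately before /r/, so it lowers to [o]. /i/ is a high vowel immediately before /r/, so it lowers to [e]. /nuroiruokuil/ → noroeruokuil.
Rule 2 (intervocalic spirantization): /k/ is a stop between vowels /o/ and /u/, so it spirantizes to the fricative [x]. /noroeruokuil/ → noroeruoxuil.
Rule 3 (final a-epenthesis): the form ends in the consonant /l/, so [a] is inserted word-finally. /noroeruoxuil/ → noroeruoxuila.

noroeruoxuila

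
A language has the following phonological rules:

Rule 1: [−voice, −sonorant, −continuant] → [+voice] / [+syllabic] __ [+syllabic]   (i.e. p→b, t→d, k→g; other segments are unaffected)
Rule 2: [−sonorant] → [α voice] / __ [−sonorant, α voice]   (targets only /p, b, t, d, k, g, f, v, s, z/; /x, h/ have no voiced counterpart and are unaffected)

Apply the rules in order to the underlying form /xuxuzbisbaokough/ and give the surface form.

xuxuzbizbaogoukh

Rule 1 (intervocalic voicing): /k/ is a voiceless stop between vowels /o/ and /o/, so it voices to [g]. /xuxuzbisbaokough/ → xuxuzbisbaogough.
Rule 2 (regressive voicing assimilation): /s/ precedes the voiced obstruent /b/, so it voices to [z] by assimilation. /g/ precedes the voiceless obstruent /h/, so it devoices to [k] by assimilation. /xuxuzbisbaogough/ → xuxuzbizbaogoukh.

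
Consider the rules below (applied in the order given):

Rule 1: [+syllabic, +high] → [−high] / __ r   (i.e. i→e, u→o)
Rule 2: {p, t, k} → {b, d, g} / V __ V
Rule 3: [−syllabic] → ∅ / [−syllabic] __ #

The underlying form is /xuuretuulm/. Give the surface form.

Rule 1 (pre-rhotic lowering): /u/ is a high vowel immediately before /r/, so it lowers to [o]. /xuuretuulm/ → xuoretuulm.
Rule 2 (intervocalic voicing): /t/ is a voiceless stop between vowels /e/ and /u/, so it voices to [d]. /xuoretuulm/ → xuoreduulm.
Rule 3 (final cluster simplification): /m/ is the second consonant of a word-final cluster /lm/, so it deletes. /xuoreduulm/ → xuoreduul.

xuoreduul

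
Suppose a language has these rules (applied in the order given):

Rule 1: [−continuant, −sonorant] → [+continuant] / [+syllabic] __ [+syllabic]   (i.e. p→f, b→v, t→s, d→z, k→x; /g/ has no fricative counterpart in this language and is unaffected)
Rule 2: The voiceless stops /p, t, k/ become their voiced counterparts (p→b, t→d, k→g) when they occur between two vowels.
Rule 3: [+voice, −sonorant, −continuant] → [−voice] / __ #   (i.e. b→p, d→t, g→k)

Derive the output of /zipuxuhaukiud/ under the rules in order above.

Rule 1 (intervocalic spirantization): /p/ is a stop between vowels /i/ and /u/, so it spirantizes to the fricative [f]. /k/ is a stop between vowels /u/ and /i/, so it spirantizes to the fricative [x]. /zipuxuhaukiud/ → zifuxuhauxiud.
Rule 2 (intervocalic voicing): no segment meets the environment; /zifuxuhauxiud/ is unchanged.
Rule 3 (final devoicing): /d/ is a voiced stop in word-final position, so it devoices to [t]. /zifuxuhauxiud/ → zifuxuhauxiut.

zifuxuhauxiut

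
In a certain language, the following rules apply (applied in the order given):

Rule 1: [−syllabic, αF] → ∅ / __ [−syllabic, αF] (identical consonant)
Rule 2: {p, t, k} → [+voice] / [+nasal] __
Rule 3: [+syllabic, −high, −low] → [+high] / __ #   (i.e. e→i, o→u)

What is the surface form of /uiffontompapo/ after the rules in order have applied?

Rule 1 (degemination): /ff/ is a geminate; the first /f/ deletes. /uiffontompapo/ → uifontompapo.
Rule 2 (post-nasal voicing): /t/ is a voiceless stop immediately after the nasal /n/, so it voices to [d]. /p/ is a voiceless stop immediately after the nasal /m/, so it voices to [b]. /uifontompapo/ → uifondombapo.
Rule 3 (final vowel raising): /o/ is a mid vowel in word-final position, so it raises to [u]. /uifondombapo/ → uifondombapu.

uifondombapu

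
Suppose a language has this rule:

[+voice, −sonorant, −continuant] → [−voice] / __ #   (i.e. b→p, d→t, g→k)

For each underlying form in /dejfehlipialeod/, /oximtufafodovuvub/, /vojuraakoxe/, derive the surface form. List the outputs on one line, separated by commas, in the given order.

/dejfehlipialeod/: /d/ is a voiced stop in word-final position, so it devoices to [t]. → [dejfehlipialeot].
/oximtufafodovuvub/: /b/ is a voiced stop in word-final position, so it devoices to [p]. → [oximtufafodovuvup].
/vojuraakoxe/: the rule's environment is not met; surfaces unchanged as [vojuraakoxe].

dejfehlipialeot, oximtufafodovuvup, vojuraakoxe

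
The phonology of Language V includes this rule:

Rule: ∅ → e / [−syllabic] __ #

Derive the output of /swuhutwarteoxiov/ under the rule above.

the form ends in the consonant /v/, so [e] is inserted word-finally.
Surface form: [swuhutwarteoxiove].

swuhutwarteoxiove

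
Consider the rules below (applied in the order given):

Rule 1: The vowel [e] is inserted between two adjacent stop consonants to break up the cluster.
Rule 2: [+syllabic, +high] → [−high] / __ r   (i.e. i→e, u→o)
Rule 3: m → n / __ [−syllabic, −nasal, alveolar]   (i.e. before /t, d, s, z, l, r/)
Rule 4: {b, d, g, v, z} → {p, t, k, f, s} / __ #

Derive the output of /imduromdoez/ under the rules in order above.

Rule 1 (stop-cluster e-epenthesis): no segment meets the environment; /imduromdoez/ is unchanged.
Rule 2 (pre-rhotic lowering): /u/ is a high vowel immediately before /r/, so it lowers to [o]. /imduromdoez/ → imdoromdoez.
Rule 3 (nasal place assimilation): /m/ precedes the alveolar consonant /d/, so it assimilates in place to [n]. /m/ precedes the alveolar consonant /d/, so it assimilates in place to [n]. /imdoromdoez/ → indorondoez.
Rule 4 (final devoicing): /z/ is a voiced obstruent in word-final position, so it devoices to [s]. /indorondoez/ → indorondoes.

indorondoes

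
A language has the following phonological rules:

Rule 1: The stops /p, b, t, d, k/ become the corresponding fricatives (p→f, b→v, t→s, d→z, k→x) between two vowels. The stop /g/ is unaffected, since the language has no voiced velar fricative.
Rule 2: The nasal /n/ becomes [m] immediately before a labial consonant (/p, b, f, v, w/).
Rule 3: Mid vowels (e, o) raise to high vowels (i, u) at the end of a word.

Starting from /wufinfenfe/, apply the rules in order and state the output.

wufimfemfi

Rule 1 (intervocalic spirantization): no segment meets the environment; /wufinfenfe/ is unchanged.
Rule 2 (nasal place assimilation): /n/ precedes the labial consonant /f/, so it assimilates in place to [m]. /n/ precedes the labial consonant /f/, so it assimilates in place to [m]. /wufinfenfe/ → wufimfemfe.
Rule 3 (final vowel raising): /e/ is a mid vowel in word-final position, so it raises to [i]. /wufimfemfe/ → wufimfemfi.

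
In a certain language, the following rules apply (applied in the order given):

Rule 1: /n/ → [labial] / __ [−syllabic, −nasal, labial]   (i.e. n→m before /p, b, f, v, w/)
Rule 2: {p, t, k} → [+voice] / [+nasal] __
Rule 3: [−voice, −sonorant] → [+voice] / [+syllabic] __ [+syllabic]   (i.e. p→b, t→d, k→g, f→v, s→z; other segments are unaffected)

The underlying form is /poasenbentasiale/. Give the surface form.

poazembendaziale

Rule 1 (nasal place assimilation): /n/ precedes the labial consonant /b/, so it assimilates in place to [m]. /poasenbentasiale/ → poasembentasiale.
Rule 2 (post-nasal voicing): /t/ is a voiceless stop immediately after the nasal /n/, so it voices to [d]. /poasembentasiale/ → poasembendasiale.
Rule 3 (intervocalic voicing): /s/ is a voiceless obstruent between vowels /a/ and /e/, so it voices to [z]. /s/ is a voiceless obstruent between vowels /a/ and /i/, so it voices to [z]. /poasembendasiale/ → poazembendaziale.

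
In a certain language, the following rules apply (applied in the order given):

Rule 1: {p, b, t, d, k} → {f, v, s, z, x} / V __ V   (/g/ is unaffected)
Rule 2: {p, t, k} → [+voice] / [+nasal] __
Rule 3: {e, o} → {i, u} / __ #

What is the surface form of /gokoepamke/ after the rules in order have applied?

Rule 1 (intervocalic spirantization): /k/ is a stop between vowels /o/ and /o/, so it spirantizes to the fricative [x]. /p/ is a stop between vowels /e/ and /a/, so it spirantizes to the fricative [f]. /gokoepamke/ → goxoefamke.
Rule 2 (post-nasal voicing): /k/ is a voiceless stop immediately after the nasal /m/, so it voices to [g]. /goxoefamke/ → goxoefamge.
Rule 3 (final vowel raising): /e/ is a mid vowel in word-final position, so it raises to [i]. /goxoefamge/ → goxoefamgi.

goxoefamgi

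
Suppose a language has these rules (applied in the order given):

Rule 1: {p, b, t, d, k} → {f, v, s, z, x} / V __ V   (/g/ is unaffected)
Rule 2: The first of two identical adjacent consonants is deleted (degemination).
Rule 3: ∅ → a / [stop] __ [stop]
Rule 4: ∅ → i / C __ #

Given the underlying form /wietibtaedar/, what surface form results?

Rule 1 (intervocalic spirantization): /t/ is a stop between vowels /e/ and /i/, so it spirantizes to the fricative [s]. /d/ is a stop between vowels /e/ and /a/, so it spirantizes to the fricative [z]. /wietibtaedar/ → wiesibtaezar.
Rule 2 (degemination): no segment meets the environment; /wiesibtaezar/ is unchanged.
Rule 3 (stop-cluster a-epenthesis): /b/ and /t/ form a stop–stop cluster, so [a] is inserted between them. /wiesibtaezar/ → wiesibataezar.
Rule 4 (final i-epenthesis): the form ends in the consonant /r/, so [i] is inserted word-finally. /wiesibataezar/ → wiesibataezari.

wiesibataezari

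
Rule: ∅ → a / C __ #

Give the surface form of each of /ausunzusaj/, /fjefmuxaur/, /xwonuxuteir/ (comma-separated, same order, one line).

/ausunzusaj/: the form ends in the consonant /j/, so [a] is inserted word-finally. → [ausunzusaja].
/fjefmuxaur/: the form ends in the consonant /r/, so [a] is inserted word-finally. → [fjefmuxaura].
/xwonuxuteir/: the form ends in the consonant /r/, so [a] is inserted word-finally. → [xwonuxuteira].

ausunzusaja, fjefmuxaura, xwonuxuteira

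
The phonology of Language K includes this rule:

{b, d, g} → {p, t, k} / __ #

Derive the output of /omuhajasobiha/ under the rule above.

omuhajasobiha

No segment of /omuhajasobiha/ meets the structural description of the rule, so the form surfaces unchanged.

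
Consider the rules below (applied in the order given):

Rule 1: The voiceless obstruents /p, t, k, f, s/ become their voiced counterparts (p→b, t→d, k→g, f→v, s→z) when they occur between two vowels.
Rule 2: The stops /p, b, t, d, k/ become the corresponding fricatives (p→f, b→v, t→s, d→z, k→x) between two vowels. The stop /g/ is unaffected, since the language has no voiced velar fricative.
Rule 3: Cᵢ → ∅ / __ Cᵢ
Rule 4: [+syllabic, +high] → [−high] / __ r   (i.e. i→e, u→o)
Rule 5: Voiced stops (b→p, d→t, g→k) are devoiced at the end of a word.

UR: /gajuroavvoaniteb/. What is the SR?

gajoroavoanizep

Rule 1 (intervocalic voicing): /t/ is a voiceless obstruent between vowels /i/ and /e/, so it voices to [d]. /gajuroavvoaniteb/ → gajuroavvoanideb.
Rule 2 (intervocalic spirantization): /d/ is a stop between vowels /i/ and /e/, so it spirantizes to the fricative [z]. /gajuroavvoanideb/ → gajuroavvoanizeb.
Rule 3 (degemination): /vv/ is a geminate; the first /v/ deletes. /gajuroavvoanizeb/ → gajuroavoanizeb.
Rule 4 (pre-rhotic lowering): /u/ is a high vowel immediately before /r/, so it lowers to [o]. /gajuroavoanizeb/ → gajoroavoanizeb.
Rule 5 (final devoicing): /b/ is a voiced stop in word-final position, so it devoices to [p]. /gajoroavoanizeb/ → gajoroavoanizep.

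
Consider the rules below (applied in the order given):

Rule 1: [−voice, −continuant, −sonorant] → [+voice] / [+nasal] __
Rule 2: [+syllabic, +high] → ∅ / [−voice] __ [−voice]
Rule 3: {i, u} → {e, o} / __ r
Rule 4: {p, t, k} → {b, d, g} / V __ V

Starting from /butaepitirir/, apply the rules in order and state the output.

Rule 1 (post-nasal voicing): no segment meets the environment; /butaepitirir/ is unchanged.
Rule 2 (high vowel syncope): /i/ is a high vowel flanked by voiceless consonants /p/ and /t/, so it deletes. /butaepitirir/ → butaeptirir.
Rule 3 (pre-rhotic lowering): /i/ is a high vowel immediately before /r/, so it lowers to [e]. /i/ is a high vowel immediately before /r/, so it lowers to [e]. /butaeptirir/ → butaepterer.
Rule 4 (intervocalic voicing): /t/ is a voiceless stop between vowels /u/ and /a/, so it voices to [d]. /butaepterer/ → budaepterer.

budaepterer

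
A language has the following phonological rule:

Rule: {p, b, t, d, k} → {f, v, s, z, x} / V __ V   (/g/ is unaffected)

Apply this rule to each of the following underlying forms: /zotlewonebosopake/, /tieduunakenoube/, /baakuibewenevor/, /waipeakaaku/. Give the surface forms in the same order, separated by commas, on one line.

/zotlewonebosopake/: /b/ is a stop between vowels /e/ and /o/, so it spirantizes to the fricative [v]. /p/ is a stop between vowels /o/ and /a/, so it spirantizes to the fricative [f]. /k/ is a stop between vowels /a/ and /e/, so it spirantizes to the fricative [x]. → [zotlewonevosofaxe].
/tieduunakenoube/: /d/ is a stop between vowels /e/ and /u/, so it spirantizes to the fricative [z]. /k/ is a stop between vowels /a/ and /e/, so it spirantizes to the fricative [x]. /b/ is a stop between vowels /u/ and /e/, so it spirantizes to the fricative [v]. → [tiezuunaxenouve].
/baakuibewenevor/: /k/ is a stop between vowels /a/ and /u/, so it spirantizes to the fricative [x]. /b/ is a stop between vowels /i/ and /e/, so it spirantizes to the fricative [v]. → [baaxuivewenevor].
/waipeakaaku/: /p/ is a stop between vowels /i/ and /e/, so it spirantizes to the fricative [f]. /k/ is a stop between vowels /a/ and /a/, so it spirantizes to the fricative [x]. /k/ is a stop between vowels /a/ and /u/, so it spirantizes to the fricative [x]. → [waifeaxaaxu].

zotlewonevosofaxe, tiezuunaxenouve, baaxuivewenevor, waifeaxaaxu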